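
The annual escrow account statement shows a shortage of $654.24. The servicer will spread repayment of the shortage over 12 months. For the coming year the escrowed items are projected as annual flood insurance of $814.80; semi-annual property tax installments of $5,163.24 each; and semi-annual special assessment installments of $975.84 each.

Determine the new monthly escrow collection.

Flood insurance — $814.80 per year
Property tax — $5,163.24 × 2 = $10,326.48 per year
Special assessment — $975.84 × 2 = $1,951.68 per year
Annual escrow total = $814.80 + $10,326.48 + $1,951.68 = $13,092.96
Base monthly escrow = $13,092.96 / 12 = $1,091.08
Shortage per month = $654.24 ÷ 12 = $54.52
Adjusted monthly = $1,091.08 + $54.52 = $1,145.60

$1,145.60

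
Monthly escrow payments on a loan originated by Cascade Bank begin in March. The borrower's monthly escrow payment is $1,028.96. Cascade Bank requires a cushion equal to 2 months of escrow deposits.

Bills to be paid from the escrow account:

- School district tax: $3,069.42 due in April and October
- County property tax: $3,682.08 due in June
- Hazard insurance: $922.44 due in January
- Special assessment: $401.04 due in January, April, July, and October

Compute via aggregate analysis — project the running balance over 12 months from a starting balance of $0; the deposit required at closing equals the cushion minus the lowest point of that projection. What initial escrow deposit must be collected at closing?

$5,094.62

Cushion = 2 × $1,028.96 = $2,057.92
Trial balance (start $0, +$1,028.96 each month, − disbursements):
  Mar: +$1,028.96 → $1,028.96
  Apr: +$1,028.96 − $3,470.46 → -$1,412.54
  May: +$1,028.96 → -$383.58
  Jun: +$1,028.96 − $3,682.08 → -$3,036.70
  Jul: +$1,028.96 − $401.04 → -$2,408.78
  Aug: +$1,028.96 → -$1,379.82
  Sep: +$1,028.96 → -$350.86
  Oct: +$1,028.96 − $3,470.46 → -$2,792.36
  Nov: +$1,028.96 → -$1,763.40
  Dec: +$1,028.96 → -$734.44
  Jan: +$1,028.96 − $1,323.48 → -$1,028.96
  Feb: +$1,028.96 → $0.00
Lowest trial balance = -$3,036.70 (Jun)
Initial deposit = cushion − low point = $2,057.92 − (-$3,036.70) = $5,094.62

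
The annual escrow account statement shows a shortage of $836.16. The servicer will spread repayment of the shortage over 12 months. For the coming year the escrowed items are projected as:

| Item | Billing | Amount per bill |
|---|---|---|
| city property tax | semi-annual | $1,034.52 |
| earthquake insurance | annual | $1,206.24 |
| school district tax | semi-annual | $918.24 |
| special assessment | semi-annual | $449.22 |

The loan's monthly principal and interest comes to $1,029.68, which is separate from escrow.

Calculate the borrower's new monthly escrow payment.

$570.53

City property tax = $1,034.52 × 2 = $2,069.04/yr
Earthquake insurance = $1,206.24/yr
School district tax = $918.24 × 2 = $1,836.48/yr
Special assessment = $449.22 × 2 = $898.44/yr
Yearly total = $2,069.04 + $1,206.24 + $1,836.48 + $898.44 = $6,010.20
Per month = $6,010.20 ÷ 12 = $500.85
Shortage per month = $836.16 / 12 = $69.68
New monthly escrow = $500.85 + $69.68 = $570.53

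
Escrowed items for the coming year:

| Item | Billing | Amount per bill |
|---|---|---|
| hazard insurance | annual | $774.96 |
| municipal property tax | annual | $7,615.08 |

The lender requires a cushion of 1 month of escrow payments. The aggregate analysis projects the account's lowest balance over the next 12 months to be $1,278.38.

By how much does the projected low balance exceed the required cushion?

Hazard insurance — $774.96/yr
Municipal property tax — $7,615.08/yr
Combined annual = $8,390.04
Per month = $8,390.04 ÷ 12 = $699.17
Cushion = 1 × $699.17 = $699.17
Excess over cushion: $1,278.38 − $699.17 = $579.21

$579.21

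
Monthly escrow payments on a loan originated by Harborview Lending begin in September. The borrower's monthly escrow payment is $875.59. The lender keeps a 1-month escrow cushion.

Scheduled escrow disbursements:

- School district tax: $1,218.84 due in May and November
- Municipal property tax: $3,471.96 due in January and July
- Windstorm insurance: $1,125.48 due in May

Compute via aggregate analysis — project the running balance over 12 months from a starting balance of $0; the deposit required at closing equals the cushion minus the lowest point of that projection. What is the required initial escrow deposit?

Cushion = 1 × $875.59 = $875.59
Trial balance (start $0, +$875.59 each month, − disbursements):
  Sep: +$875.59 → $875.59
  Oct: +$875.59 → $1,751.18
  Nov: +$875.59 − $1,218.84 → $1,407.93
  Dec: +$875.59 → $2,283.52
  Jan: +$875.59 − $3,471.96 → -$312.85
  Feb: +$875.59 → $562.74
  Mar: +$875.59 → $1,438.33
  Apr: +$875.59 → $2,313.92
  May: +$875.59 − $2,344.32 → $845.19
  Jun: +$875.59 → $1,720.78
  Jul: +$875.59 − $3,471.96 → -$875.59
  Aug: +$875.59 → $0.00
Lowest trial balance = -$875.59 (Jul)
Initial deposit = cushion − low point = $875.59 − (-$875.59) = $1,751.18

$1,751.18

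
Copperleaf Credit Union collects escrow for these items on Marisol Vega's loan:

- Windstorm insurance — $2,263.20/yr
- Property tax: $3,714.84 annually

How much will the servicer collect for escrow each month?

Windstorm insurance — $2,263.20
Property tax — $3,714.84
Yearly total = $2,263.20 + $3,714.84 = $5,978.04
Monthly escrow = $5,978.04 ÷ 12 = $498.17

$498.17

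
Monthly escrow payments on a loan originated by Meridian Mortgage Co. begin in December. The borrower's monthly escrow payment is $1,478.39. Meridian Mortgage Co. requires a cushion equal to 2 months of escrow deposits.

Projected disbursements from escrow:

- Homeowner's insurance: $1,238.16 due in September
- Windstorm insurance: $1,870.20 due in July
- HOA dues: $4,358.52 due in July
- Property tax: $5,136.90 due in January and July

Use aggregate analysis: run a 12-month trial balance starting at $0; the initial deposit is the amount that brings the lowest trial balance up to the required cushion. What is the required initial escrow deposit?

Cushion = 2 × $1,478.39 = $2,956.78
Trial balance (start $0, +$1,478.39 each month, − disbursements):
  Dec: +$1,478.39 → $1,478.39
  Jan: +$1,478.39 − $5,136.90 → -$2,180.12
  Feb: +$1,478.39 → -$701.73
  Mar: +$1,478.39 → $776.66
  Apr: +$1,478.39 → $2,255.05
  May: +$1,478.39 → $3,733.44
  Jun: +$1,478.39 → $5,211.83
  Jul: +$1,478.39 − $11,365.62 → -$4,675.40
  Aug: +$1,478.39 → -$3,197.01
  Sep: +$1,478.39 − $1,238.16 → -$2,956.78
  Oct: +$1,478.39 → -$1,478.39
  Nov: +$1,478.39 → $0.00
Lowest trial balance = -$4,675.40 (Jul)
Initial deposit = cushion − low point = $2,956.78 − (-$4,675.40) = $7,632.18

$7,632.18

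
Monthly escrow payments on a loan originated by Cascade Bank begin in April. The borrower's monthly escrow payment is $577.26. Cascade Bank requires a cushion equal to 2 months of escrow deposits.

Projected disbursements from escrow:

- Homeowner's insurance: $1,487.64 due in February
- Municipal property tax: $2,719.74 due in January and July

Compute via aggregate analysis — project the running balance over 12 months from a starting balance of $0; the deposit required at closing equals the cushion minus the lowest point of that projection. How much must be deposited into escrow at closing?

$1,731.78

Cushion = 2 × $577.26 = $1,154.52
Trial balance (start $0, +$577.26 each month, − disbursements):
  Apr: +$577.26 → $577.26
  May: +$577.26 → $1,154.52
  Jun: +$577.26 → $1,731.78
  Jul: +$577.26 − $2,719.74 → -$410.70
  Aug: +$577.26 → $166.56
  Sep: +$577.26 → $743.82
  Oct: +$577.26 → $1,321.08
  Nov: +$577.26 → $1,898.34
  Dec: +$577.26 → $2,475.60
  Jan: +$577.26 − $2,719.74 → $333.12
  Feb: +$577.26 − $1,487.64 → -$577.26
  Mar: +$577.26 → $0.00
Lowest trial balance = -$577.26 (Feb)
Initial deposit = cushion − low point = $1,154.52 − (-$577.26) = $1,731.78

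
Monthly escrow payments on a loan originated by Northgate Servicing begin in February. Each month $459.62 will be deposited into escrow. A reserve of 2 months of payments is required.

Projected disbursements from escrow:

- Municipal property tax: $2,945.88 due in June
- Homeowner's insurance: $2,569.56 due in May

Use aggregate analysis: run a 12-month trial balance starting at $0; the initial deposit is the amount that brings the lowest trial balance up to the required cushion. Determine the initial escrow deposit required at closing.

Cushion = 2 × $459.62 = $919.24
Trial balance (start $0, +$459.62 each month, − disbursements):
  Feb: +$459.62 → $459.62
  Mar: +$459.62 → $919.24
  Apr: +$459.62 → $1,378.86
  May: +$459.62 − $2,569.56 → -$731.08
  Jun: +$459.62 − $2,945.88 → -$3,217.34
  Jul: +$459.62 → -$2,757.72
  Aug: +$459.62 → -$2,298.10
  Sep: +$459.62 → -$1,838.48
  Oct: +$459.62 → -$1,378.86
  Nov: +$459.62 → -$919.24
  Dec: +$459.62 → -$459.62
  Jan: +$459.62 → $0.00
Lowest trial balance = -$3,217.34 (Jun)
Initial deposit = cushion − low point = $919.24 − (-$3,217.34) = $4,136.58

$4,136.58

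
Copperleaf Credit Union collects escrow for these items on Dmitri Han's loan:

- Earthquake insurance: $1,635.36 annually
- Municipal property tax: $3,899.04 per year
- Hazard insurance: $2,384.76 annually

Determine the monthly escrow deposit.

$659.93

Earthquake insurance: $1,635.36 annually
Municipal property tax: $3,899.04 annually
Hazard insurance: $2,384.76 annually
Combined annual = $7,919.16
Per month = $7,919.16 ÷ 12 = $659.93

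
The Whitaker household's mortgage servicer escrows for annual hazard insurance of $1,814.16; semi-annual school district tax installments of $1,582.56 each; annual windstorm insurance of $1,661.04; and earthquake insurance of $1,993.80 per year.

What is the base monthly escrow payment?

$719.51

Hazard insurance = $1,814.16 per year
School district tax = $1,582.56 × 2 = $3,165.12 per year
Windstorm insurance = $1,661.04 per year
Earthquake insurance = $1,993.80 per year
Annual escrow total = $1,814.16 + $3,165.12 + $1,661.04 + $1,993.80 = $8,634.12
Monthly escrow = $8,634.12 / 12 = $719.51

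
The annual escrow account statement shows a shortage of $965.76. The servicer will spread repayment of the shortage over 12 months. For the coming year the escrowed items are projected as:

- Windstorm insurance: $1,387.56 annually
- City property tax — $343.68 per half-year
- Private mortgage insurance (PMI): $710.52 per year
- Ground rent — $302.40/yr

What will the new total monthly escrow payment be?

Windstorm insurance = $1,387.56 annually
City property tax = $343.68 × 2 = $687.36 annually
Private mortgage insurance (PMI) = $710.52 annually
Ground rent = $302.40 annually
Yearly total = $1,387.56 + $687.36 + $710.52 + $302.40 = $3,087.84
Base monthly escrow = $3,087.84 / 12 = $257.32
Shortage per month = $965.76 ÷ 12 = $80.48
Adjusted monthly = $257.32 + $80.48 = $337.80

$337.80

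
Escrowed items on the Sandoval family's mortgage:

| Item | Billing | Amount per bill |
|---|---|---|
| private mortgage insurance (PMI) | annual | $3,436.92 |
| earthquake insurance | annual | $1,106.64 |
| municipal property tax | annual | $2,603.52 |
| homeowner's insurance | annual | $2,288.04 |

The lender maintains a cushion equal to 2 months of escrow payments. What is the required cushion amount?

Private mortgage insurance (PMI) = $3,436.92 per year
Earthquake insurance = $1,106.64 per year
Municipal property tax = $2,603.52 per year
Homeowner's insurance = $2,288.04 per year
Combined annual = $3,436.92 + $1,106.64 + $2,603.52 + $2,288.04 = $9,435.12
Monthly escrow = $9,435.12 ÷ 12 = $786.26
Cushion = 2 × $786.26 = $1,572.52

$1,572.52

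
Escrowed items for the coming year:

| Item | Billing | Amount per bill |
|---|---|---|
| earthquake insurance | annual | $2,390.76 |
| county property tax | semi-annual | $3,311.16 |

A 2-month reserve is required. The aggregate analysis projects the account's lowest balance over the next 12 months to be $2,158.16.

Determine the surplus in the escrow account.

Earthquake insurance = $2,390.76/yr
County property tax = $3,311.16 × 2 = $6,622.32/yr
Total annual escrow = $9,013.08
Base monthly escrow = $9,013.08 ÷ 12 = $751.09
Cushion = 2 × $751.09 = $1,502.18
Excess over cushion: $2,158.16 − $1,502.18 = $655.98

$655.98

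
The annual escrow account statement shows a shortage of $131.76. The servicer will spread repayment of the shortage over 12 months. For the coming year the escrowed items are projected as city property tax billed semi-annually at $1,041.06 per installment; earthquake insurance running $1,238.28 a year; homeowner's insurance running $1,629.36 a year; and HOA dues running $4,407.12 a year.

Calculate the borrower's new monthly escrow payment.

City property tax = $1,041.06 × 2 = $2,082.12 annually
Earthquake insurance = $1,238.28 annually
Homeowner's insurance = $1,629.36 annually
HOA dues = $4,407.12 annually
Yearly total = $2,082.12 + $1,238.28 + $1,629.36 + $4,407.12 = $9,356.88
Monthly escrow = $9,356.88 ÷ 12 = $779.74
Monthly shortage recovery: $131.76 ÷ 12 = $10.98
Adjusted monthly = $779.74 + $10.98 = $790.72

$790.72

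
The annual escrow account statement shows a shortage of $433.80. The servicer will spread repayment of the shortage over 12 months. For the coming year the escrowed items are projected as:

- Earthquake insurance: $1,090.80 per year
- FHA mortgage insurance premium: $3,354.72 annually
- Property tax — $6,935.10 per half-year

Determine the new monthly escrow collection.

Earthquake insurance — $1,090.80 per year
FHA mortgage insurance premium — $3,354.72 per year
Property tax — $6,935.10 × 2 = $13,870.20 per year
Combined annual = $1,090.80 + $3,354.72 + $13,870.20 = $18,315.72
Monthly = $18,315.72 / 12 = $1,526.31
Shortage spread = $433.80 / 12 = $36.15/mo
Adjusted monthly = $1,526.31 + $36.15 = $1,562.46

$1,562.46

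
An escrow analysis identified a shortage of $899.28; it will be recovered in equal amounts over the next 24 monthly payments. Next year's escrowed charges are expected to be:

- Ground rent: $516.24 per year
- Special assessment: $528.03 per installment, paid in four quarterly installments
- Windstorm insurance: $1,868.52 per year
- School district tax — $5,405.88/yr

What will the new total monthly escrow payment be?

$862.70

Ground rent — $516.24
Special assessment — $528.03 × 4 = $2,112.12
Windstorm insurance — $1,868.52
School district tax — $5,405.88
Annual escrow total = $516.24 + $2,112.12 + $1,868.52 + $5,405.88 = $9,902.76
Monthly = $9,902.76 ÷ 12 = $825.23
Monthly shortage recovery: $899.28 ÷ 24 = $37.47
New monthly escrow = $825.23 + $37.47 = $862.70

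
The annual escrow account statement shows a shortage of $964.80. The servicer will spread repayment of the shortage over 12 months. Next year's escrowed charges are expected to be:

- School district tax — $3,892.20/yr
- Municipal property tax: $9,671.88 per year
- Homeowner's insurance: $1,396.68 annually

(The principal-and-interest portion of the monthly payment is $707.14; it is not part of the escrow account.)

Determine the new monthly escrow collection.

School district tax — $3,892.20 annually
Municipal property tax — $9,671.88 annually
Homeowner's insurance — $1,396.68 annually
Annual escrow total = $14,960.76
Monthly = $14,960.76 / 12 = $1,246.73
Shortage per month = $964.80 / 12 = $80.40
New monthly escrow = $1,246.73 + $80.40 = $1,327.13

$1,327.13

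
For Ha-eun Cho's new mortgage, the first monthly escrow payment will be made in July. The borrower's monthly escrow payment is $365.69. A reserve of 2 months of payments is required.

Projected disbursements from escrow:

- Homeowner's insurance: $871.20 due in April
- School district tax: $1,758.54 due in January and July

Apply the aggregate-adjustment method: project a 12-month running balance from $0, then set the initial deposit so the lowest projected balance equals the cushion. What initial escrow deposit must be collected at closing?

$2,124.23

Cushion = 2 × $365.69 = $731.38
Trial balance (start $0, +$365.69 each month, − disbursements):
  Jul: +$365.69 − $1,758.54 → -$1,392.85
  Aug: +$365.69 → -$1,027.16
  Sep: +$365.69 → -$661.47
  Oct: +$365.69 → -$295.78
  Nov: +$365.69 → $69.91
  Dec: +$365.69 → $435.60
  Jan: +$365.69 − $1,758.54 → -$957.25
  Feb: +$365.69 → -$591.56
  Mar: +$365.69 → -$225.87
  Apr: +$365.69 − $871.20 → -$731.38
  May: +$365.69 → -$365.69
  Jun: +$365.69 → $0.00
Lowest trial balance = -$1,392.85 (Jul)
Initial deposit = cushion − low point = $731.38 − (-$1,392.85) = $2,124.23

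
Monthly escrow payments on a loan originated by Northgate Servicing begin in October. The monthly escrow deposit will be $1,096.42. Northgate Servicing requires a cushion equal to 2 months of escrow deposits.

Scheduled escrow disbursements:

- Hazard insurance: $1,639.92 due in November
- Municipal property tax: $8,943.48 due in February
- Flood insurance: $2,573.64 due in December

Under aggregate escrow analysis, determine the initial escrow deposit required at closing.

Cushion = 2 × $1,096.42 = $2,192.84
Trial balance (start $0, +$1,096.42 each month, − disbursements):
  Oct: +$1,096.42 → $1,096.42
  Nov: +$1,096.42 − $1,639.92 → $552.92
  Dec: +$1,096.42 − $2,573.64 → -$924.30
  Jan: +$1,096.42 → $172.12
  Feb: +$1,096.42 − $8,943.48 → -$7,674.94
  Mar: +$1,096.42 → -$6,578.52
  Apr: +$1,096.42 → -$5,482.10
  May: +$1,096.42 → -$4,385.68
  Jun: +$1,096.42 → -$3,289.26
  Jul: +$1,096.42 → -$2,192.84
  Aug: +$1,096.42 → -$1,096.42
  Sep: +$1,096.42 → $0.00
Lowest trial balance = -$7,674.94 (Feb)
Initial deposit = cushion − low point = $2,192.84 − (-$7,674.94) = $9,867.78

$9,867.78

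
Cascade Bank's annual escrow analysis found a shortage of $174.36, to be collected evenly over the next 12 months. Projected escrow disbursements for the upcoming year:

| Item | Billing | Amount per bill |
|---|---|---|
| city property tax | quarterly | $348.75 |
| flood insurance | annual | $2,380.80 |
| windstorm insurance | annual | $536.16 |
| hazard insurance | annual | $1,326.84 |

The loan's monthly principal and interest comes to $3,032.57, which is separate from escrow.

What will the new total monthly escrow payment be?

City property tax = $348.75 × 4 = $1,395.00 per year
Flood insurance = $2,380.80 per year
Windstorm insurance = $536.16 per year
Hazard insurance = $1,326.84 per year
Combined annual = $1,395.00 + $2,380.80 + $536.16 + $1,326.84 = $5,638.80
Monthly = $5,638.80 / 12 = $469.90
Shortage per month = $174.36 ÷ 12 = $14.53
Adjusted monthly = $469.90 + $14.53 = $484.43

$484.43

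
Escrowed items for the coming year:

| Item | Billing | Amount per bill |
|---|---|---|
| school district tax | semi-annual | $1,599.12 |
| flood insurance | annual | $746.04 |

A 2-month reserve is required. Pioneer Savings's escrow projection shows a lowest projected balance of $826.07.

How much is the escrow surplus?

$168.69

School district tax: $1,599.12 × 2 = $3,198.24 per year
Flood insurance: $746.04 per year
Yearly total = $3,198.24 + $746.04 = $3,944.28
Base monthly escrow = $3,944.28 / 12 = $328.69
Required reserve = 2 × $328.69 = $657.38
Surplus = $826.07 − $657.38 = $168.69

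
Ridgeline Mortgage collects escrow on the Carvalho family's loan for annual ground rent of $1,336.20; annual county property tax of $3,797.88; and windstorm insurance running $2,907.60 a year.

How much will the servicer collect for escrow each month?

Ground rent = $1,336.20 per year
County property tax = $3,797.88 per year
Windstorm insurance = $2,907.60 per year
Combined annual = $8,041.68
Monthly escrow = $8,041.68 / 12 = $670.14

$670.14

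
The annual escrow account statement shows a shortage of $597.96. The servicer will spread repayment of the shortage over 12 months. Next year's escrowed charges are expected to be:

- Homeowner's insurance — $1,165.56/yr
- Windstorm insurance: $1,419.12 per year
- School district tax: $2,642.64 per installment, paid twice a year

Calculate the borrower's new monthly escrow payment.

$705.66

Homeowner's insurance: $1,165.56 per year
Windstorm insurance: $1,419.12 per year
School district tax: $2,642.64 × 2 = $5,285.28 per year
Yearly total = $1,165.56 + $1,419.12 + $5,285.28 = $7,869.96
Monthly escrow = $7,869.96 / 12 = $655.83
Shortage spread = $597.96 / 12 = $49.83/mo
New monthly escrow = $655.83 + $49.83 = $705.66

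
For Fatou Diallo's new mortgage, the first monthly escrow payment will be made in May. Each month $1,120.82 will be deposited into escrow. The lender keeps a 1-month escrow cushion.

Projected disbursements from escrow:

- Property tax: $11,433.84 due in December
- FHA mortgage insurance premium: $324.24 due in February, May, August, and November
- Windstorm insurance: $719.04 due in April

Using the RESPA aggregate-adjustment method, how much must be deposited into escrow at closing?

Cushion = 1 × $1,120.82 = $1,120.82
Trial balance (start $0, +$1,120.82 each month, − disbursements):
  May: +$1,120.82 − $324.24 → $796.58
  Jun: +$1,120.82 → $1,917.40
  Jul: +$1,120.82 → $3,038.22
  Aug: +$1,120.82 − $324.24 → $3,834.80
  Sep: +$1,120.82 → $4,955.62
  Oct: +$1,120.82 → $6,076.44
  Nov: +$1,120.82 − $324.24 → $6,873.02
  Dec: +$1,120.82 − $11,433.84 → -$3,440.00
  Jan: +$1,120.82 → -$2,319.18
  Feb: +$1,120.82 − $324.24 → -$1,522.60
  Mar: +$1,120.82 → -$401.78
  Apr: +$1,120.82 − $719.04 → $0.00
Lowest trial balance = -$3,440.00 (Dec)
Initial deposit = cushion − low point = $1,120.82 − (-$3,440.00) = $4,560.82

$4,560.82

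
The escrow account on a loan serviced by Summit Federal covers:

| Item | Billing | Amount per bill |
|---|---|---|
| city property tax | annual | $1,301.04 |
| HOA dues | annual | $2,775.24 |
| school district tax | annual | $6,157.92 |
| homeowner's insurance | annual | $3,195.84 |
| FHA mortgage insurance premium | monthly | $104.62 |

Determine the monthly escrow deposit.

City property tax — $1,301.04/yr
HOA dues — $2,775.24/yr
School district tax — $6,157.92/yr
Homeowner's insurance — $3,195.84/yr
FHA mortgage insurance premium — $104.62 × 12 = $1,255.44/yr
Yearly total = $14,685.48
Per month = $14,685.48 ÷ 12 = $1,223.79

$1,223.79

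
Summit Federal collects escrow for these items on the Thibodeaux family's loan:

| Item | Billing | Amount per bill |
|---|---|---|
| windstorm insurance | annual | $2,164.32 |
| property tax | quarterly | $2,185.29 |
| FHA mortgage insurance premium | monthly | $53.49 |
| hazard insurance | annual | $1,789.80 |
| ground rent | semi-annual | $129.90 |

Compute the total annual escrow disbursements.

$13,596.96

Windstorm insurance: $2,164.32 per year
Property tax: $2,185.29 × 4 = $8,741.16 per year
FHA mortgage insurance premium: $53.49 × 12 = $641.88 per year
Hazard insurance: $1,789.80 per year
Ground rent: $129.90 × 2 = $259.80 per year
Total per year = $13,596.96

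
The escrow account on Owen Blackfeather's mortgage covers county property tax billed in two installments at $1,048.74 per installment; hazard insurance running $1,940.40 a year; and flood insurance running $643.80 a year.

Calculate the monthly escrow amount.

County property tax: $1,048.74 × 2 = $2,097.48 per year
Hazard insurance: $1,940.40 per year
Flood insurance: $643.80 per year
Yearly total = $2,097.48 + $1,940.40 + $643.80 = $4,681.68
Base monthly escrow = $4,681.68 ÷ 12 = $390.14

$390.14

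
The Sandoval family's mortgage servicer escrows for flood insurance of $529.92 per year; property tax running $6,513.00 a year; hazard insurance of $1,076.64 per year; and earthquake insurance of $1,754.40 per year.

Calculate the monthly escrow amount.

$822.83

Flood insurance = $529.92 per year
Property tax = $6,513.00 per year
Hazard insurance = $1,076.64 per year
Earthquake insurance = $1,754.40 per year
Total per year = $529.92 + $6,513.00 + $1,076.64 + $1,754.40 = $9,873.96
Monthly = $9,873.96 ÷ 12 = $822.83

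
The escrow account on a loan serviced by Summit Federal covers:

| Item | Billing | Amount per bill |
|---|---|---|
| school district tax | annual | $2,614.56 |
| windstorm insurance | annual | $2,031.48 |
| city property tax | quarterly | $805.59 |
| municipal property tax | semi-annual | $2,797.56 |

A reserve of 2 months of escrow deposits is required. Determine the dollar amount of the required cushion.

School district tax — $2,614.56
Windstorm insurance — $2,031.48
City property tax — $805.59 × 4 = $3,222.36
Municipal property tax — $2,797.56 × 2 = $5,595.12
Annual escrow total = $2,614.56 + $2,031.48 + $3,222.36 + $5,595.12 = $13,463.52
Monthly = $13,463.52 / 12 = $1,121.96
Required cushion = 2 × $1,121.96 = $2,243.92

$2,243.92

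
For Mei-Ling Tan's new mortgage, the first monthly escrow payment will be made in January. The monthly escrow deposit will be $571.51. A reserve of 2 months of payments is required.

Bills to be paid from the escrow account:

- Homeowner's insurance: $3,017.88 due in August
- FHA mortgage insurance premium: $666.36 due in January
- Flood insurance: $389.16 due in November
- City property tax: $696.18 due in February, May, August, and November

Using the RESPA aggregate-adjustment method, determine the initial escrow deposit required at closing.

$2,343.72

Cushion = 2 × $571.51 = $1,143.02
Trial balance (start $0, +$571.51 each month, − disbursements):
  Jan: +$571.51 − $666.36 → -$94.85
  Feb: +$571.51 − $696.18 → -$219.52
  Mar: +$571.51 → $351.99
  Apr: +$571.51 → $923.50
  May: +$571.51 − $696.18 → $798.83
  Jun: +$571.51 → $1,370.34
  Jul: +$571.51 → $1,941.85
  Aug: +$571.51 − $3,714.06 → -$1,200.70
  Sep: +$571.51 → -$629.19
  Oct: +$571.51 → -$57.68
  Nov: +$571.51 − $1,085.34 → -$571.51
  Dec: +$571.51 → $0.00
Lowest trial balance = -$1,200.70 (Aug)
Initial deposit = cushion − low point = $1,143.02 − (-$1,200.70) = $2,343.72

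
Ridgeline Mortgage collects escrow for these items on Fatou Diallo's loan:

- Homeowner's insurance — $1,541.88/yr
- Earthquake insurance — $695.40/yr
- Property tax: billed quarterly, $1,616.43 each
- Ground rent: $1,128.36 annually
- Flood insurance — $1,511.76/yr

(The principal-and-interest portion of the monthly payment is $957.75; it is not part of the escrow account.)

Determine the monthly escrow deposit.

$945.26

Homeowner's insurance — $1,541.88
Earthquake insurance — $695.40
Property tax — $1,616.43 × 4 = $6,465.72
Ground rent — $1,128.36
Flood insurance — $1,511.76
Combined annual = $11,343.12
Per month = $11,343.12 ÷ 12 = $945.26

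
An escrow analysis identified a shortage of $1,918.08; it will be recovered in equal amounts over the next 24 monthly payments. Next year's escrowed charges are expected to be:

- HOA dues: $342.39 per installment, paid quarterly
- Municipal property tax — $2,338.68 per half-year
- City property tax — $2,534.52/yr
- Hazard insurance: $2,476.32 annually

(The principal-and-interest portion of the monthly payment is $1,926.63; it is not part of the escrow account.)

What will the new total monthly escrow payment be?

$1,001.40

HOA dues — $342.39 × 4 = $1,369.56
Municipal property tax — $2,338.68 × 2 = $4,677.36
City property tax — $2,534.52
Hazard insurance — $2,476.32
Yearly total = $1,369.56 + $4,677.36 + $2,534.52 + $2,476.32 = $11,057.76
Base monthly escrow = $11,057.76 ÷ 12 = $921.48
Shortage spread = $1,918.08 ÷ 24 = $79.92/mo
New monthly escrow = $921.48 + $79.92 = $1,001.40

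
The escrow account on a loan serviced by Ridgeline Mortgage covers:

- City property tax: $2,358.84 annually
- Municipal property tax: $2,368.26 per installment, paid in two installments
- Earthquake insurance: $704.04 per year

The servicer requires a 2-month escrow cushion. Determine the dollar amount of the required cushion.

$1,299.90

City property tax — $2,358.84 per year
Municipal property tax — $2,368.26 × 2 = $4,736.52 per year
Earthquake insurance — $704.04 per year
Annual escrow total = $2,358.84 + $4,736.52 + $704.04 = $7,799.40
Base monthly escrow = $7,799.40 ÷ 12 = $649.95
Required cushion = 2 × $649.95 = $1,299.90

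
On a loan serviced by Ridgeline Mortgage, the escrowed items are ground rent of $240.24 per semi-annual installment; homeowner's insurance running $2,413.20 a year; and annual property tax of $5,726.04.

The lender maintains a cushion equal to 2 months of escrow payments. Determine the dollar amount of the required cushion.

Ground rent = $240.24 × 2 = $480.48/yr
Homeowner's insurance = $2,413.20/yr
Property tax = $5,726.04/yr
Total per year = $8,619.72
Base monthly escrow = $8,619.72 ÷ 12 = $718.31
Reserve = 2 × $718.31 = $1,436.62

$1,436.62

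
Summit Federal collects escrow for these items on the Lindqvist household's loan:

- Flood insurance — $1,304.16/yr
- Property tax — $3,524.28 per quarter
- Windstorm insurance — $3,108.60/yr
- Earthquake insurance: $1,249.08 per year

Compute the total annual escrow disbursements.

$19,758.96

Flood insurance — $1,304.16
Property tax — $3,524.28 × 4 = $14,097.12
Windstorm insurance — $3,108.60
Earthquake insurance — $1,249.08
Combined annual = $19,758.96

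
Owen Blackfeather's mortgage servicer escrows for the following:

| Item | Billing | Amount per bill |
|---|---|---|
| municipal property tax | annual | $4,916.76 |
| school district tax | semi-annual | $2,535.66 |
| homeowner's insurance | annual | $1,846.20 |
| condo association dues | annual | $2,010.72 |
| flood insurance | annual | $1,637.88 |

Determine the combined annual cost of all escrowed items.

Municipal property tax: $4,916.76/yr
School district tax: $2,535.66 × 2 = $5,071.32/yr
Homeowner's insurance: $1,846.20/yr
Condo association dues: $2,010.72/yr
Flood insurance: $1,637.88/yr
Yearly total = $15,482.88

$15,482.88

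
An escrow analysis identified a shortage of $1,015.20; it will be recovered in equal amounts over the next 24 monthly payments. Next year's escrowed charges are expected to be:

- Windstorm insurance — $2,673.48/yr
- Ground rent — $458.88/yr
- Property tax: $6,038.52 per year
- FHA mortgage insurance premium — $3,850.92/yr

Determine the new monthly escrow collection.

Windstorm insurance: $2,673.48
Ground rent: $458.88
Property tax: $6,038.52
FHA mortgage insurance premium: $3,850.92
Annual escrow total = $13,021.80
Monthly = $13,021.80 / 12 = $1,085.15
Monthly shortage recovery: $1,015.20 ÷ 24 = $42.30
Adjusted monthly = $1,085.15 + $42.30 = $1,127.45

$1,127.45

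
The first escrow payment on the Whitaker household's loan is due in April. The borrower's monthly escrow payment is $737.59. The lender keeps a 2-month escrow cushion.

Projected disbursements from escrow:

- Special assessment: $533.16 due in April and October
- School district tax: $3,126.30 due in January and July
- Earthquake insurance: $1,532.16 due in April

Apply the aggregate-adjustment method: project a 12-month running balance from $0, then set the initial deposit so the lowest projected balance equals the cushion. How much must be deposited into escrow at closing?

Cushion = 2 × $737.59 = $1,475.18
Trial balance (start $0, +$737.59 each month, − disbursements):
  Apr: +$737.59 − $2,065.32 → -$1,327.73
  May: +$737.59 → -$590.14
  Jun: +$737.59 → $147.45
  Jul: +$737.59 − $3,126.30 → -$2,241.26
  Aug: +$737.59 → -$1,503.67
  Sep: +$737.59 → -$766.08
  Oct: +$737.59 − $533.16 → -$561.65
  Nov: +$737.59 → $175.94
  Dec: +$737.59 → $913.53
  Jan: +$737.59 − $3,126.30 → -$1,475.18
  Feb: +$737.59 → -$737.59
  Mar: +$737.59 → $0.00
Lowest trial balance = -$2,241.26 (Jul)
Initial deposit = cushion − low point = $1,475.18 − (-$2,241.26) = $3,716.44

$3,716.44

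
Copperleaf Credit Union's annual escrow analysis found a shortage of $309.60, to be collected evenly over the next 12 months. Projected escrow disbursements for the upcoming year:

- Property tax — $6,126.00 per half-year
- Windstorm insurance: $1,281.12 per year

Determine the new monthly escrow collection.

$1,153.56

Property tax: $6,126.00 × 2 = $12,252.00/yr
Windstorm insurance: $1,281.12/yr
Yearly total = $12,252.00 + $1,281.12 = $13,533.12
Base monthly escrow = $13,533.12 / 12 = $1,127.76
Shortage spread = $309.60 / 12 = $25.80/mo
New monthly escrow = $1,127.76 + $25.80 = $1,153.56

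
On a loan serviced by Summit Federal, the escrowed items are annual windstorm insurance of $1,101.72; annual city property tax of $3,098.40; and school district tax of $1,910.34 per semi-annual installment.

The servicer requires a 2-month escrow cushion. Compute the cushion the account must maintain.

$1,336.80

Windstorm insurance — $1,101.72/yr
City property tax — $3,098.40/yr
School district tax — $1,910.34 × 2 = $3,820.68/yr
Total per year = $1,101.72 + $3,098.40 + $3,820.68 = $8,020.80
Base monthly escrow = $8,020.80 ÷ 12 = $668.40
Reserve = 2 × $668.40 = $1,336.80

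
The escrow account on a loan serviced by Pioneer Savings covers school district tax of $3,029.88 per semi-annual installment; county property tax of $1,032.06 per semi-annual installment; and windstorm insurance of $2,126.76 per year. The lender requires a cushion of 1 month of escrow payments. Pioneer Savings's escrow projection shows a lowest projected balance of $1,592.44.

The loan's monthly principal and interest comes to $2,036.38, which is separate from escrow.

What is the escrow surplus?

$738.22

School district tax: $3,029.88 × 2 = $6,059.76
County property tax: $1,032.06 × 2 = $2,064.12
Windstorm insurance: $2,126.76
Yearly total = $6,059.76 + $2,064.12 + $2,126.76 = $10,250.64
Per month = $10,250.64 / 12 = $854.22
Required cushion = 1 × $854.22 = $854.22
Surplus = $1,592.44 − $854.22 = $738.22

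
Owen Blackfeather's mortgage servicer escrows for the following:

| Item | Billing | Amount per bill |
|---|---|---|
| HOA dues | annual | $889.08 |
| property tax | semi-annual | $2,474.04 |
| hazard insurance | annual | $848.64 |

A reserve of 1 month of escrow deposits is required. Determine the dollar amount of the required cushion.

HOA dues: $889.08 per year
Property tax: $2,474.04 × 2 = $4,948.08 per year
Hazard insurance: $848.64 per year
Combined annual = $889.08 + $4,948.08 + $848.64 = $6,685.80
Per month = $6,685.80 / 12 = $557.15
Required cushion = 1 × $557.15 = $557.15

$557.15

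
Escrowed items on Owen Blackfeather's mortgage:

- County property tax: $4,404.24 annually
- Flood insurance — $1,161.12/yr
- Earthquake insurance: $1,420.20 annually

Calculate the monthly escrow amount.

County property tax = $4,404.24
Flood insurance = $1,161.12
Earthquake insurance = $1,420.20
Yearly total = $6,985.56
Per month = $6,985.56 / 12 = $582.13

$582.13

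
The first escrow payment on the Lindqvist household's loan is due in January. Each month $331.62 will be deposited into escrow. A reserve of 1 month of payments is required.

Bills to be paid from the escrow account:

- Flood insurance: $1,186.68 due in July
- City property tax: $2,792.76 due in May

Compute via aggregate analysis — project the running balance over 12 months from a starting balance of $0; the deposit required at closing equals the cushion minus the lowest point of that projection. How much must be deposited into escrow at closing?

Cushion = 1 × $331.62 = $331.62
Trial balance (start $0, +$331.62 each month, − disbursements):
  Jan: +$331.62 → $331.62
  Feb: +$331.62 → $663.24
  Mar: +$331.62 → $994.86
  Apr: +$331.62 → $1,326.48
  May: +$331.62 − $2,792.76 → -$1,134.66
  Jun: +$331.62 → -$803.04
  Jul: +$331.62 − $1,186.68 → -$1,658.10
  Aug: +$331.62 → -$1,326.48
  Sep: +$331.62 → -$994.86
  Oct: +$331.62 → -$663.24
  Nov: +$331.62 → -$331.62
  Dec: +$331.62 → $0.00
Lowest trial balance = -$1,658.10 (Jul)
Initial deposit = cushion − low point = $331.62 − (-$1,658.10) = $1,989.72

$1,989.72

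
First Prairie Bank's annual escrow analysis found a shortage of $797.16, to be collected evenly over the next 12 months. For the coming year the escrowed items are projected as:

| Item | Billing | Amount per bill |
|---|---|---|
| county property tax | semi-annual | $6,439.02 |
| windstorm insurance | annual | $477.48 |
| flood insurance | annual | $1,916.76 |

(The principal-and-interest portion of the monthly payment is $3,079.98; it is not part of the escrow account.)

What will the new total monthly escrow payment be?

County property tax — $6,439.02 × 2 = $12,878.04 per year
Windstorm insurance — $477.48 per year
Flood insurance — $1,916.76 per year
Annual escrow total = $12,878.04 + $477.48 + $1,916.76 = $15,272.28
Per month = $15,272.28 ÷ 12 = $1,272.69
Shortage per month = $797.16 ÷ 12 = $66.43
Adjusted monthly = $1,272.69 + $66.43 = $1,339.12

$1,339.12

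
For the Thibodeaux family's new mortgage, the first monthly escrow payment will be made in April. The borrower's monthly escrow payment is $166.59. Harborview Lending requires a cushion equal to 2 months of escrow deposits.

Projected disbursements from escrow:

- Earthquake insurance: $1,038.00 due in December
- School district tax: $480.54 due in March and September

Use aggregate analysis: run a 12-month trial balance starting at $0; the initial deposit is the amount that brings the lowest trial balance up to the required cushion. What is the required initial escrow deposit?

Cushion = 2 × $166.59 = $333.18
Trial balance (start $0, +$166.59 each month, − disbursements):
  Apr: +$166.59 → $166.59
  May: +$166.59 → $333.18
  Jun: +$166.59 → $499.77
  Jul: +$166.59 → $666.36
  Aug: +$166.59 → $832.95
  Sep: +$166.59 − $480.54 → $519.00
  Oct: +$166.59 → $685.59
  Nov: +$166.59 → $852.18
  Dec: +$166.59 − $1,038.00 → -$19.23
  Jan: +$166.59 → $147.36
  Feb: +$166.59 → $313.95
  Mar: +$166.59 − $480.54 → $0.00
Lowest trial balance = -$19.23 (Dec)
Initial deposit = cushion − low point = $333.18 − (-$19.23) = $352.41

$352.41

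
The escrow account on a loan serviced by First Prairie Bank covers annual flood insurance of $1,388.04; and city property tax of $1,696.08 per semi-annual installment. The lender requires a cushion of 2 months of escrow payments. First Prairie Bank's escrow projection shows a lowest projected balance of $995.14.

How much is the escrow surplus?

Flood insurance: $1,388.04
City property tax: $1,696.08 × 2 = $3,392.16
Annual escrow total = $4,780.20
Monthly escrow = $4,780.20 ÷ 12 = $398.35
Cushion = 2 × $398.35 = $796.70
Surplus = $995.14 − $796.70 = $198.44

$198.44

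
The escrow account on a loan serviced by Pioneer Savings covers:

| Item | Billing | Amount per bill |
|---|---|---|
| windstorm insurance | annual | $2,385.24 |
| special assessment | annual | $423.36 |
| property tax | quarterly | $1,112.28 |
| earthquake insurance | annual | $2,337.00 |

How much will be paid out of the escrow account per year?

$9,594.72

Windstorm insurance: $2,385.24/yr
Special assessment: $423.36/yr
Property tax: $1,112.28 × 4 = $4,449.12/yr
Earthquake insurance: $2,337.00/yr
Total per year = $2,385.24 + $423.36 + $4,449.12 + $2,337.00 = $9,594.72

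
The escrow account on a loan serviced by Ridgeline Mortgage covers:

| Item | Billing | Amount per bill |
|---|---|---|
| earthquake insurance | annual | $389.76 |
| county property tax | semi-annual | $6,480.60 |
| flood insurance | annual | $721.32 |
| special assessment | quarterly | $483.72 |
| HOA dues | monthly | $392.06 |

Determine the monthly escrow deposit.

$1,725.99

Earthquake insurance: $389.76 per year
County property tax: $6,480.60 × 2 = $12,961.20 per year
Flood insurance: $721.32 per year
Special assessment: $483.72 × 4 = $1,934.88 per year
HOA dues: $392.06 × 12 = $4,704.72 per year
Annual escrow total = $389.76 + $12,961.20 + $721.32 + $1,934.88 + $4,704.72 = $20,711.88
Monthly escrow = $20,711.88 ÷ 12 = $1,725.99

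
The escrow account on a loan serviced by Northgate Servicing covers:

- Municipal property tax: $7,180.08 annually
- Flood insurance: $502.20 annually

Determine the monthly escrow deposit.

$640.19

Municipal property tax — $7,180.08 per year
Flood insurance — $502.20 per year
Annual escrow total = $7,180.08 + $502.20 = $7,682.28
Monthly escrow = $7,682.28 / 12 = $640.19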